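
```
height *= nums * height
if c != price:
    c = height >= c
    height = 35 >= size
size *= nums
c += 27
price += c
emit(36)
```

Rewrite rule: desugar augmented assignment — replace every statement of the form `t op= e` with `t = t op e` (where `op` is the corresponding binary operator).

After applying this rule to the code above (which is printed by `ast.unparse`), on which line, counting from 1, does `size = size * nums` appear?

5

Transformed code:
height = height * (nums * height)
if c != price:
    c = height >= c
    height = 35 >= size
size = size * nums
c = c + 27
price = price + c
emit(36)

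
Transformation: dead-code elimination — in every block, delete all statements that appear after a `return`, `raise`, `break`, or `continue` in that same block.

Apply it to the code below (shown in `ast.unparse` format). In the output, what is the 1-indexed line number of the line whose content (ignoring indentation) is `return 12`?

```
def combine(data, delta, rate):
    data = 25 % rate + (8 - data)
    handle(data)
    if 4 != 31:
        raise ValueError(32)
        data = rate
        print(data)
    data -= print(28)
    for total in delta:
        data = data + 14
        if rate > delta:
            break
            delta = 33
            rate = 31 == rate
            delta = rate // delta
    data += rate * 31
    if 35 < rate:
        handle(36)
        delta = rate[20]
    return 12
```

Transformed code:
def combine(data, delta, rate):
    data = 25 % rate + (8 - data)
    handle(data)
    if 4 != 31:
        raise ValueError(32)
    data -= print(28)
    for total in delta:
        data = data + 14
        if rate > delta:
            break
    data += rate * 31
    if 35 < rate:
        handle(36)
        delta = rate[20]
    return 12

15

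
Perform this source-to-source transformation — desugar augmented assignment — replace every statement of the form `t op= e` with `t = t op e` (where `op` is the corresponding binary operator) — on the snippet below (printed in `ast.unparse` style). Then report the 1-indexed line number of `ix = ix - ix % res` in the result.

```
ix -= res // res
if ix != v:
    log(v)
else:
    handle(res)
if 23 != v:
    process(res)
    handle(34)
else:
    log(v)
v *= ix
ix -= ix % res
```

12

Transformed code:
ix = ix - res // res
if ix != v:
    log(v)
else:
    handle(res)
if 23 != v:
    process(res)
    handle(34)
else:
    log(v)
v = v * ix
ix = ix - ix % res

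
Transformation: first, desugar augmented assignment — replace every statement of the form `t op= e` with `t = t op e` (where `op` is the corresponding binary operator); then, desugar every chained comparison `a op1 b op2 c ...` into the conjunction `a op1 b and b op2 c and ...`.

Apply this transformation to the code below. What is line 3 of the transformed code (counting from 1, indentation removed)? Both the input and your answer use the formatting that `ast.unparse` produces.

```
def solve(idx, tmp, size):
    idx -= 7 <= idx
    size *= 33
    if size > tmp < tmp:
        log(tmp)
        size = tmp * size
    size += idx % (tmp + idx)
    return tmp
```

size = size * 33

Transformed code:
def solve(idx, tmp, size):
    idx = idx - (7 <= idx)
    size = size * 33
    if size > tmp and tmp < tmp:
        log(tmp)
        size = tmp * size
    size = size + idx % (tmp + idx)
    return tmp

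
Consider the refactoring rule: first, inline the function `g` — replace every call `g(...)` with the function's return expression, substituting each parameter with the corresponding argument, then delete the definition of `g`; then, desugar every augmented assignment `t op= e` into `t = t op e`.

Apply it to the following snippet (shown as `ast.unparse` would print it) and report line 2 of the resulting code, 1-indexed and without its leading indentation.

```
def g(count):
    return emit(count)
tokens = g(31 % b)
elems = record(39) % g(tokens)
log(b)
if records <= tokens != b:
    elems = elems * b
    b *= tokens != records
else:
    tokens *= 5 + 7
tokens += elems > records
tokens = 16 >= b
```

Transformed code:
tokens = emit(31 % b)
elems = record(39) % emit(tokens)
log(b)
if records <= tokens != b:
    elems = elems * b
    b = b * (tokens != records)
else:
    tokens = tokens * (5 + 7)
tokens = tokens + (elems > records)
tokens = 16 >= b

elems = record(39) % emit(tokens)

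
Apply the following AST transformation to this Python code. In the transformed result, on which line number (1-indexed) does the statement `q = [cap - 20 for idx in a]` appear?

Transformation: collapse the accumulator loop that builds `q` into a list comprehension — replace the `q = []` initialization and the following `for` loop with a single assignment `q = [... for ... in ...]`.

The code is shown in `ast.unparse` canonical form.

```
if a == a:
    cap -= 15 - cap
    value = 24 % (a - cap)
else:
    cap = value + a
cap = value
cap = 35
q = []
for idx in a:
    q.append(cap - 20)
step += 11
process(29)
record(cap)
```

Transformed code:
if a == a:
    cap -= 15 - cap
    value = 24 % (a - cap)
else:
    cap = value + a
cap = value
cap = 35
q = [cap - 20 for idx in a]
step += 11
process(29)
record(cap)

8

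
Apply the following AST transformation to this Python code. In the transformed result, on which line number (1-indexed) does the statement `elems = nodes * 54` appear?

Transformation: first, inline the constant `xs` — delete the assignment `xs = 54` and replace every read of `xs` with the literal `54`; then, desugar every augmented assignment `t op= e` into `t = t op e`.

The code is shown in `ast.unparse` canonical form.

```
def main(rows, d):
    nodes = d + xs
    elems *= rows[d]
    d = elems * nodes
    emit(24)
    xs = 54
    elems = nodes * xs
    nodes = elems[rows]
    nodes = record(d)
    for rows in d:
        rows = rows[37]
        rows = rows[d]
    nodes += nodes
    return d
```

Transformed code:
def main(rows, d):
    nodes = d + 54
    elems = elems * rows[d]
    d = elems * nodes
    emit(24)
    elems = nodes * 54
    nodes = elems[rows]
    nodes = record(d)
    for rows in d:
        rows = rows[37]
        rows = rows[d]
    nodes = nodes + nodes
    return d

6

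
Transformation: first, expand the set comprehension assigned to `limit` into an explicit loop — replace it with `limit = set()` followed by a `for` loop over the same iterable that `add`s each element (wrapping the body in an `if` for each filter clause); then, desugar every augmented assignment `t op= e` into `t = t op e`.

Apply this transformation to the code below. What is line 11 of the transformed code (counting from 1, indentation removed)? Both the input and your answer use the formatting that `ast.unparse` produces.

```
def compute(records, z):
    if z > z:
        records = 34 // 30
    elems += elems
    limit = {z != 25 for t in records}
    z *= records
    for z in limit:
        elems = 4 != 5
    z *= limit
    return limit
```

z = z * limit

Transformed code:
def compute(records, z):
    if z > z:
        records = 34 // 30
    elems = elems + elems
    limit = set()
    for t in records:
        limit.add(z != 25)
    z = z * records
    for z in limit:
        elems = 4 != 5
    z = z * limit
    return limit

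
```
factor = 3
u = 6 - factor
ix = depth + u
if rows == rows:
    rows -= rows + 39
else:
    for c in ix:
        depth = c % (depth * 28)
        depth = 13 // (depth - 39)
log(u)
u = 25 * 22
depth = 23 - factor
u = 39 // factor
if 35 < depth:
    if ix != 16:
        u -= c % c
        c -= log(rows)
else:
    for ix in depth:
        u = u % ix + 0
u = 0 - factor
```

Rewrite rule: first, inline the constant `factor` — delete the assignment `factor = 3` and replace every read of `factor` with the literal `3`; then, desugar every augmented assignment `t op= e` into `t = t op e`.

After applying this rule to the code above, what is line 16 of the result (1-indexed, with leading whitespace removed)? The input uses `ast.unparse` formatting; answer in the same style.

c = c - log(rows)

Transformed code:
u = 6 - 3
ix = depth + u
if rows == rows:
    rows = rows - (rows + 39)
else:
    for c in ix:
        depth = c % (depth * 28)
        depth = 13 // (depth - 39)
log(u)
u = 25 * 22
depth = 23 - 3
u = 39 // 3
if 35 < depth:
    if ix != 16:
        u = u - c % c
        c = c - log(rows)
else:
    for ix in depth:
        u = u % ix + 0
u = 0 - 3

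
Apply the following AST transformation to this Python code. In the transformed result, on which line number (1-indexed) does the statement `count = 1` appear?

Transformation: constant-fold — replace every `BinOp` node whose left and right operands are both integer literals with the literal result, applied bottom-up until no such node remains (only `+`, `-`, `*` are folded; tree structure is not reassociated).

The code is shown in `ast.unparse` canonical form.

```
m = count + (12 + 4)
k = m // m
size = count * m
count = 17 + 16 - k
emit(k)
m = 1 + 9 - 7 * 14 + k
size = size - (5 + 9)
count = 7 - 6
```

8

Transformed code:
m = count + 16
k = m // m
size = count * m
count = 33 - k
emit(k)
m = -88 + k
size = size - 14
count = 1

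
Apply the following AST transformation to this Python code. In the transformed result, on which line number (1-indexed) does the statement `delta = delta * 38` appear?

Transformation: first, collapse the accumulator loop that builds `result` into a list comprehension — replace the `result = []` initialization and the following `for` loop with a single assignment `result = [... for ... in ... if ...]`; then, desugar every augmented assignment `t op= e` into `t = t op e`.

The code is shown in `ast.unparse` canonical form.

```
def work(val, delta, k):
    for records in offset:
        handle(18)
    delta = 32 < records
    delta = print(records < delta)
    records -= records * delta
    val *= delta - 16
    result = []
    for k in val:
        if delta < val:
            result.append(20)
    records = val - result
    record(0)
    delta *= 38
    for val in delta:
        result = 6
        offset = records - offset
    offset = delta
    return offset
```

Transformed code:
def work(val, delta, k):
    for records in offset:
        handle(18)
    delta = 32 < records
    delta = print(records < delta)
    records = records - records * delta
    val = val * (delta - 16)
    result = [20 for k in val if delta < val]
    records = val - result
    record(0)
    delta = delta * 38
    for val in delta:
        result = 6
        offset = records - offset
    offset = delta
    return offset

11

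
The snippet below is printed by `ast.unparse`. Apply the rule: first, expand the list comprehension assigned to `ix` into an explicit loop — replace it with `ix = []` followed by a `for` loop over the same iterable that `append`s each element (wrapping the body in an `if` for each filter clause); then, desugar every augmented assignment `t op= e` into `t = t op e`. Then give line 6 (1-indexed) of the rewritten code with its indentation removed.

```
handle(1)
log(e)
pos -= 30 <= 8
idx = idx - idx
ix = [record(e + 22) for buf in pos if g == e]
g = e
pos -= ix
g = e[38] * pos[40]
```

for buf in pos:

Transformed code:
handle(1)
log(e)
pos = pos - (30 <= 8)
idx = idx - idx
ix = []
for buf in pos:
    if g == e:
        ix.append(record(e + 22))
g = e
pos = pos - ix
g = e[38] * pos[40]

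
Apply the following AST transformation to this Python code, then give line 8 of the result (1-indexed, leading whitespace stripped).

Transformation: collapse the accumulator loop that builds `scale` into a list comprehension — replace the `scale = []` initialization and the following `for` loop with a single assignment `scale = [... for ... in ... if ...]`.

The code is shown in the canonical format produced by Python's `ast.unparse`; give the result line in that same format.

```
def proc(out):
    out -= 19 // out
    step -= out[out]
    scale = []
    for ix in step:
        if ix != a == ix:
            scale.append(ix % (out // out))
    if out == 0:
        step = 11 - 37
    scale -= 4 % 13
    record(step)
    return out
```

Transformed code:
def proc(out):
    out -= 19 // out
    step -= out[out]
    scale = [ix % (out // out) for ix in step if ix != a == ix]
    if out == 0:
        step = 11 - 37
    scale -= 4 % 13
    record(step)
    return out

record(step)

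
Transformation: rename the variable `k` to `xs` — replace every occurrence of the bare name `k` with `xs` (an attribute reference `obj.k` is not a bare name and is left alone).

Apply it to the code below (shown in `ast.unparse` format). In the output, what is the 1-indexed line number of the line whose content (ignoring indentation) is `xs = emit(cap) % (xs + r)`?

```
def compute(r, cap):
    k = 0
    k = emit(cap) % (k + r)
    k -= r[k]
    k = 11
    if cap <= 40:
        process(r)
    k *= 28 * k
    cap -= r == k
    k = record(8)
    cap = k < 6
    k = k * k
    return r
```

3

Transformed code:
def compute(r, cap):
    xs = 0
    xs = emit(cap) % (xs + r)
    xs -= r[xs]
    xs = 11
    if cap <= 40:
        process(r)
    xs *= 28 * xs
    cap -= r == xs
    xs = record(8)
    cap = xs < 6
    xs = xs * xs
    return r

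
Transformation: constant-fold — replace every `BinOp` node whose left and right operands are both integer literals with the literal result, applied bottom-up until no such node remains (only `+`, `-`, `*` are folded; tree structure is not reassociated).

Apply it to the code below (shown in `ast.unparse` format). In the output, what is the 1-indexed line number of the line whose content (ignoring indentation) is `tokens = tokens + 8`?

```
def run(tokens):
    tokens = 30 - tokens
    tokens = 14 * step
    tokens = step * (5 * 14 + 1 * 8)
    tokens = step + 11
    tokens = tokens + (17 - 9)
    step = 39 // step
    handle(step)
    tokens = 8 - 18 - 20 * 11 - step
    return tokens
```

Transformed code:
def run(tokens):
    tokens = 30 - tokens
    tokens = 14 * step
    tokens = step * 78
    tokens = step + 11
    tokens = tokens + 8
    step = 39 // step
    handle(step)
    tokens = -230 - step
    return tokens

6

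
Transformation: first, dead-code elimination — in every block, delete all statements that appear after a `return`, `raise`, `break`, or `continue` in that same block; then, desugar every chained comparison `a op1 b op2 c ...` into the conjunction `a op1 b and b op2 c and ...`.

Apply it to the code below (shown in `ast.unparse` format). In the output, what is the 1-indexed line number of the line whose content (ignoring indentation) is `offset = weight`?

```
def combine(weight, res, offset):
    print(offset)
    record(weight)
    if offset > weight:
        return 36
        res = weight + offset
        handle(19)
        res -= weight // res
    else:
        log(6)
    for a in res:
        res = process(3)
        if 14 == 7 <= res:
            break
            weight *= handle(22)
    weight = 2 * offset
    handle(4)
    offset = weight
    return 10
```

14

Transformed code:
def combine(weight, res, offset):
    print(offset)
    record(weight)
    if offset > weight:
        return 36
    else:
        log(6)
    for a in res:
        res = process(3)
        if 14 == 7 and 7 <= res:
            break
    weight = 2 * offset
    handle(4)
    offset = weight
    return 10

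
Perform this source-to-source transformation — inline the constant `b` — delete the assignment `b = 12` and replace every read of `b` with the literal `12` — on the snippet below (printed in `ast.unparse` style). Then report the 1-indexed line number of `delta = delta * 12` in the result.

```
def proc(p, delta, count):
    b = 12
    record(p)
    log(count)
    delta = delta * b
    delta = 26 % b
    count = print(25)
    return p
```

4

Transformed code:
def proc(p, delta, count):
    record(p)
    log(count)
    delta = delta * 12
    delta = 26 % 12
    count = print(25)
    return p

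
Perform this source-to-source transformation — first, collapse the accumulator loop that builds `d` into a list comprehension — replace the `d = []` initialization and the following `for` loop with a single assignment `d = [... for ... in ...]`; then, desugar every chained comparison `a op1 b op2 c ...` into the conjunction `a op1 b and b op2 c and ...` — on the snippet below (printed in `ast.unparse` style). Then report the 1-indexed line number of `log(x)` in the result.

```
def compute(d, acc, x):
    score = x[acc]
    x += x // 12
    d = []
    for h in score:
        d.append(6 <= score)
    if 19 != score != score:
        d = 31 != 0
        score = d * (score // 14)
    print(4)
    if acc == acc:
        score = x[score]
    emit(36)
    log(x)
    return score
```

12

Transformed code:
def compute(d, acc, x):
    score = x[acc]
    x += x // 12
    d = [6 <= score for h in score]
    if 19 != score and score != score:
        d = 31 != 0
        score = d * (score // 14)
    print(4)
    if acc == acc:
        score = x[score]
    emit(36)
    log(x)
    return score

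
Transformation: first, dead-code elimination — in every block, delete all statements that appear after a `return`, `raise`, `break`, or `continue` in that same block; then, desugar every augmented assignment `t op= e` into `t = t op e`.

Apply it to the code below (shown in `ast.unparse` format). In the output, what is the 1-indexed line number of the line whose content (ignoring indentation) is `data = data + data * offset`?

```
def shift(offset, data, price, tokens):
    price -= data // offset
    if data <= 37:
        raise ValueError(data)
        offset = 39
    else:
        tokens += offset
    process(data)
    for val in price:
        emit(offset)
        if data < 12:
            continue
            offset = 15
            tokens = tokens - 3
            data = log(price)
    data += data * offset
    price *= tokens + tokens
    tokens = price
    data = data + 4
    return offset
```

Transformed code:
def shift(offset, data, price, tokens):
    price = price - data // offset
    if data <= 37:
        raise ValueError(data)
    else:
        tokens = tokens + offset
    process(data)
    for val in price:
        emit(offset)
        if data < 12:
            continue
    data = data + data * offset
    price = price * (tokens + tokens)
    tokens = price
    data = data + 4
    return offset

12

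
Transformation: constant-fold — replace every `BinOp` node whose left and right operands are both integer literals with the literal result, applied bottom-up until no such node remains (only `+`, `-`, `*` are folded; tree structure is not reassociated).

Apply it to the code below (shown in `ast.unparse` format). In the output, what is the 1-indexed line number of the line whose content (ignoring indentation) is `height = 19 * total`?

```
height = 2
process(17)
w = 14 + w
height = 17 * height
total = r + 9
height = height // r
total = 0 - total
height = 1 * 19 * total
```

8

Transformed code:
height = 2
process(17)
w = 14 + w
height = 17 * height
total = r + 9
height = height // r
total = 0 - total
height = 19 * total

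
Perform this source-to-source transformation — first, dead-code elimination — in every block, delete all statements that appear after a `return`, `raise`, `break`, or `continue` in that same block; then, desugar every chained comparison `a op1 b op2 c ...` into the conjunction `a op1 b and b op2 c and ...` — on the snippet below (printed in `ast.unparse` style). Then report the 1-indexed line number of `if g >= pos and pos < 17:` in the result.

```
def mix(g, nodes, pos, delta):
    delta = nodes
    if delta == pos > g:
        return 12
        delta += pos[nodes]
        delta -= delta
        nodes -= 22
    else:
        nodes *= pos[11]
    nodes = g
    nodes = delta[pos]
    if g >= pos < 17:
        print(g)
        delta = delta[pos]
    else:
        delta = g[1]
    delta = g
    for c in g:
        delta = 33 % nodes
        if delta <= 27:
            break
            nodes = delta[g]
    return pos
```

Transformed code:
def mix(g, nodes, pos, delta):
    delta = nodes
    if delta == pos and pos > g:
        return 12
    else:
        nodes *= pos[11]
    nodes = g
    nodes = delta[pos]
    if g >= pos and pos < 17:
        print(g)
        delta = delta[pos]
    else:
        delta = g[1]
    delta = g
    for c in g:
        delta = 33 % nodes
        if delta <= 27:
            break
    return pos

9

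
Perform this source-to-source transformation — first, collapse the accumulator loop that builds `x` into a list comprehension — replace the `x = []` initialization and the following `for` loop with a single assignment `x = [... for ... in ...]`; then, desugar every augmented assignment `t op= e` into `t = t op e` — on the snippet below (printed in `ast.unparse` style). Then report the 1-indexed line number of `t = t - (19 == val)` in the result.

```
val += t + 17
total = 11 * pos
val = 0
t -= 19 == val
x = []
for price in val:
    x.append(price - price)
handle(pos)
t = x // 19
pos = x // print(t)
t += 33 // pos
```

Transformed code:
val = val + (t + 17)
total = 11 * pos
val = 0
t = t - (19 == val)
x = [price - price for price in val]
handle(pos)
t = x // 19
pos = x // print(t)
t = t + 33 // pos

4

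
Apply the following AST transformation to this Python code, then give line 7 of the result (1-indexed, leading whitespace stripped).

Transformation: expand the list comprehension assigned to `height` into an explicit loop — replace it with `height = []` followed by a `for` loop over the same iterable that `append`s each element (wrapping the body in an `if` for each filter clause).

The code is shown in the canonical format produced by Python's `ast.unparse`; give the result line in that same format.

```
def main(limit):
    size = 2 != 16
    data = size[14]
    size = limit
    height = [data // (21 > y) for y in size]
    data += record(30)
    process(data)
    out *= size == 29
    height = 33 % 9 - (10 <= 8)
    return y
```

Transformed code:
def main(limit):
    size = 2 != 16
    data = size[14]
    size = limit
    height = []
    for y in size:
        height.append(data // (21 > y))
    data += record(30)
    process(data)
    out *= size == 29
    height = 33 % 9 - (10 <= 8)
    return y

height.append(data // (21 > y))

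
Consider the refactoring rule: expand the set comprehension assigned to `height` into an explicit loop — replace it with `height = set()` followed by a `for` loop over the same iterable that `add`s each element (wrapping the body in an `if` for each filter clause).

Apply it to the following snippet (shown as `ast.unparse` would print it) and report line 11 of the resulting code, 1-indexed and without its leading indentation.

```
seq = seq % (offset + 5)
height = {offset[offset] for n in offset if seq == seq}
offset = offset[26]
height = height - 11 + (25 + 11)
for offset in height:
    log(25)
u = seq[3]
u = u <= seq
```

Transformed code:
seq = seq % (offset + 5)
height = set()
for n in offset:
    if seq == seq:
        height.add(offset[offset])
offset = offset[26]
height = height - 11 + (25 + 11)
for offset in height:
    log(25)
u = seq[3]
u = u <= seq

u = u <= seq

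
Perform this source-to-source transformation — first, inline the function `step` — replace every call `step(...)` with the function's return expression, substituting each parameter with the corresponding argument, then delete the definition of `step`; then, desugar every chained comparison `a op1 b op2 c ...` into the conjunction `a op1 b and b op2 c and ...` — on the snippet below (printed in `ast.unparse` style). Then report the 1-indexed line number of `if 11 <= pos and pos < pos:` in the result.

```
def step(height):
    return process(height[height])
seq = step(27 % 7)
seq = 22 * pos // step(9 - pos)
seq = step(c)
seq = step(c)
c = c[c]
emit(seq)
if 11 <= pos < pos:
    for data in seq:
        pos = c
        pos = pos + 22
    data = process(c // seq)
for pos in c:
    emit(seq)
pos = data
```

Transformed code:
seq = process((27 % 7)[27 % 7])
seq = 22 * pos // process((9 - pos)[9 - pos])
seq = process(c[c])
seq = process(c[c])
c = c[c]
emit(seq)
if 11 <= pos and pos < pos:
    for data in seq:
        pos = c
        pos = pos + 22
    data = process(c // seq)
for pos in c:
    emit(seq)
pos = data

7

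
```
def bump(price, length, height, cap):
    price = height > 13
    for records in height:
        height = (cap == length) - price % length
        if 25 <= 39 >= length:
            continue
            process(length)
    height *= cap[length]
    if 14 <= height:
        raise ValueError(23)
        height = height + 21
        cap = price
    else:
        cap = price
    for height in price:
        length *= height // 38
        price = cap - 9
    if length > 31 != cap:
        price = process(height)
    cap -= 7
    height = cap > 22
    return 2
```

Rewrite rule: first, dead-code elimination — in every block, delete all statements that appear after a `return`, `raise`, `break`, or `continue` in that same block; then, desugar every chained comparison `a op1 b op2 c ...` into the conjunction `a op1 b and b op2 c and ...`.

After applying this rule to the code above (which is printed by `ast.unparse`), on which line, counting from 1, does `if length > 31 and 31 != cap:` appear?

Transformed code:
def bump(price, length, height, cap):
    price = height > 13
    for records in height:
        height = (cap == length) - price % length
        if 25 <= 39 and 39 >= length:
            continue
    height *= cap[length]
    if 14 <= height:
        raise ValueError(23)
    else:
        cap = price
    for height in price:
        length *= height // 38
        price = cap - 9
    if length > 31 and 31 != cap:
        price = process(height)
    cap -= 7
    height = cap > 22
    return 2

15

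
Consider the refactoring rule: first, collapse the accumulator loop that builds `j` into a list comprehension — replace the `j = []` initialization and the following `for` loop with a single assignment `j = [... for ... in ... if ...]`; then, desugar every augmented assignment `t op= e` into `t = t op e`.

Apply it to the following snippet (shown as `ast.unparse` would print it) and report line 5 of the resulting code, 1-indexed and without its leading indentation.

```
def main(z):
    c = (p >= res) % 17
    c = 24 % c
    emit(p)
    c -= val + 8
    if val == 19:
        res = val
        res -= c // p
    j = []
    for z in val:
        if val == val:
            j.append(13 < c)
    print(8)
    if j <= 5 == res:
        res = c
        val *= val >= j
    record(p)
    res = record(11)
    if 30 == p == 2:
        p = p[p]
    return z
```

Transformed code:
def main(z):
    c = (p >= res) % 17
    c = 24 % c
    emit(p)
    c = c - (val + 8)
    if val == 19:
        res = val
        res = res - c // p
    j = [13 < c for z in val if val == val]
    print(8)
    if j <= 5 == res:
        res = c
        val = val * (val >= j)
    record(p)
    res = record(11)
    if 30 == p == 2:
        p = p[p]
    return z

c = c - (val + 8)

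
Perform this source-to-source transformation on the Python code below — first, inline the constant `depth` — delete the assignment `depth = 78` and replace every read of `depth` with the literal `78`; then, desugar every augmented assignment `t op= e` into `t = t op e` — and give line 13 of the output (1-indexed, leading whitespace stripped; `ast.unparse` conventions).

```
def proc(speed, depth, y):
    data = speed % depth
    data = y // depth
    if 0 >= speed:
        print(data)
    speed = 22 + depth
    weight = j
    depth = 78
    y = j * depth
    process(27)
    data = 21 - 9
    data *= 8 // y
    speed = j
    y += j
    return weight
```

Transformed code:
def proc(speed, depth, y):
    data = speed % 78
    data = y // 78
    if 0 >= speed:
        print(data)
    speed = 22 + 78
    weight = j
    y = j * 78
    process(27)
    data = 21 - 9
    data = data * (8 // y)
    speed = j
    y = y + j
    return weight

y = y + j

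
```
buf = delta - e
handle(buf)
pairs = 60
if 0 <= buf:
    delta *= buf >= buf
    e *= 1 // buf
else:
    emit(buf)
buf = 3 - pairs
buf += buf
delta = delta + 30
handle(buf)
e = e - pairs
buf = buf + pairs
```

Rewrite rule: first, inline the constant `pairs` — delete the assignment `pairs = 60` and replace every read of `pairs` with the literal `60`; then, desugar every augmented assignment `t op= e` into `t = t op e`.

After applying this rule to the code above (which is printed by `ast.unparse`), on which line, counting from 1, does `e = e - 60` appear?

12

Transformed code:
buf = delta - e
handle(buf)
if 0 <= buf:
    delta = delta * (buf >= buf)
    e = e * (1 // buf)
else:
    emit(buf)
buf = 3 - 60
buf = buf + buf
delta = delta + 30
handle(buf)
e = e - 60
buf = buf + 60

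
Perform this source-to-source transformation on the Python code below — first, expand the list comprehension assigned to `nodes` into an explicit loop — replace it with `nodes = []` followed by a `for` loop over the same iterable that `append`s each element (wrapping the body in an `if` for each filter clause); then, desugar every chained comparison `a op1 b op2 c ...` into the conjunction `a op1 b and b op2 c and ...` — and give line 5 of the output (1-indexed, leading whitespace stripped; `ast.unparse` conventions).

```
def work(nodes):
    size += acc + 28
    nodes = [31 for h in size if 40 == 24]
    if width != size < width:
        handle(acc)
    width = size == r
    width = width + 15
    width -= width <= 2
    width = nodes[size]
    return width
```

if 40 == 24:

Transformed code:
def work(nodes):
    size += acc + 28
    nodes = []
    for h in size:
        if 40 == 24:
            nodes.append(31)
    if width != size and size < width:
        handle(acc)
    width = size == r
    width = width + 15
    width -= width <= 2
    width = nodes[size]
    return width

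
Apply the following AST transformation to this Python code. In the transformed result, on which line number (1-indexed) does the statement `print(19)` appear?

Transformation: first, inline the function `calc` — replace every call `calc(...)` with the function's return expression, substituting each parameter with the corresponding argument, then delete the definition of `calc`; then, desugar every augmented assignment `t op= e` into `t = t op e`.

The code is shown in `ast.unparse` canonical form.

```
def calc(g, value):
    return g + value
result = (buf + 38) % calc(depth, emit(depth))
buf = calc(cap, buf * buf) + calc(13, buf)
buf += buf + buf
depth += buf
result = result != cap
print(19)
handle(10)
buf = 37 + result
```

Transformed code:
result = (buf + 38) % (depth + emit(depth))
buf = cap + buf * buf + (13 + buf)
buf = buf + (buf + buf)
depth = depth + buf
result = result != cap
print(19)
handle(10)
buf = 37 + result

6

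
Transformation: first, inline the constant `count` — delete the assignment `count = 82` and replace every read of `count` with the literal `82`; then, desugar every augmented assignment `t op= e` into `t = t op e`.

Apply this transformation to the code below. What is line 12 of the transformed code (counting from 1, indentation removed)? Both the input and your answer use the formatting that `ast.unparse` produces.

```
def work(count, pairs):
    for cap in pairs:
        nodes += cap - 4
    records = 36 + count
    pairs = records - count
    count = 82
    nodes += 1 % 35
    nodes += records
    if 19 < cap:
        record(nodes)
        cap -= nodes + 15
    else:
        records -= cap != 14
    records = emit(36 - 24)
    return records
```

Transformed code:
def work(count, pairs):
    for cap in pairs:
        nodes = nodes + (cap - 4)
    records = 36 + 82
    pairs = records - 82
    nodes = nodes + 1 % 35
    nodes = nodes + records
    if 19 < cap:
        record(nodes)
        cap = cap - (nodes + 15)
    else:
        records = records - (cap != 14)
    records = emit(36 - 24)
    return records

records = records - (cap != 14)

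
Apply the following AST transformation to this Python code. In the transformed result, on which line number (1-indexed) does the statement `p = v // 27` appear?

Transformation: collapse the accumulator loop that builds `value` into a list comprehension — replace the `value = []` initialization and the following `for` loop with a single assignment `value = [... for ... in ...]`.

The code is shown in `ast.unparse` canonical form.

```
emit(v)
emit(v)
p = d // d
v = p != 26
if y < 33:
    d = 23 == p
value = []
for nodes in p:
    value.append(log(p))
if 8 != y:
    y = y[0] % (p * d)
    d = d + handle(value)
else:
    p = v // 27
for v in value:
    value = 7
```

Transformed code:
emit(v)
emit(v)
p = d // d
v = p != 26
if y < 33:
    d = 23 == p
value = [log(p) for nodes in p]
if 8 != y:
    y = y[0] % (p * d)
    d = d + handle(value)
else:
    p = v // 27
for v in value:
    value = 7

12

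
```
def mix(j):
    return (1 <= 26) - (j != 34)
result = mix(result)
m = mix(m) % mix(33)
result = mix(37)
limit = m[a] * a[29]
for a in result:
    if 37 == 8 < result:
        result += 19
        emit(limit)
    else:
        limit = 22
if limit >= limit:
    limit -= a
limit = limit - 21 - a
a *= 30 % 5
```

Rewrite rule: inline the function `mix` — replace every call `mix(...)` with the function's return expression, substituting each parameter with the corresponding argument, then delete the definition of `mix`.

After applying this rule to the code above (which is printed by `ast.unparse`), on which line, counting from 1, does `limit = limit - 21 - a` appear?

Transformed code:
result = (1 <= 26) - (result != 34)
m = ((1 <= 26) - (m != 34)) % ((1 <= 26) - (33 != 34))
result = (1 <= 26) - (37 != 34)
limit = m[a] * a[29]
for a in result:
    if 37 == 8 < result:
        result += 19
        emit(limit)
    else:
        limit = 22
if limit >= limit:
    limit -= a
limit = limit - 21 - a
a *= 30 % 5

13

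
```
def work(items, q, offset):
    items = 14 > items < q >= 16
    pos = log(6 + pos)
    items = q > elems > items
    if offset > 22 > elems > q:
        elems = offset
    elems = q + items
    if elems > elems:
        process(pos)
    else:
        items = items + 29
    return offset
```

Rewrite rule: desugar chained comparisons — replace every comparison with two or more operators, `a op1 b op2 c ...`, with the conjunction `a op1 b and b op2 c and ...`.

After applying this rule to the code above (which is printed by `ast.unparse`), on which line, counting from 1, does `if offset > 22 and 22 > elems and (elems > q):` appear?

5

Transformed code:
def work(items, q, offset):
    items = 14 > items and items < q and (q >= 16)
    pos = log(6 + pos)
    items = q > elems and elems > items
    if offset > 22 and 22 > elems and (elems > q):
        elems = offset
    elems = q + items
    if elems > elems:
        process(pos)
    else:
        items = items + 29
    return offset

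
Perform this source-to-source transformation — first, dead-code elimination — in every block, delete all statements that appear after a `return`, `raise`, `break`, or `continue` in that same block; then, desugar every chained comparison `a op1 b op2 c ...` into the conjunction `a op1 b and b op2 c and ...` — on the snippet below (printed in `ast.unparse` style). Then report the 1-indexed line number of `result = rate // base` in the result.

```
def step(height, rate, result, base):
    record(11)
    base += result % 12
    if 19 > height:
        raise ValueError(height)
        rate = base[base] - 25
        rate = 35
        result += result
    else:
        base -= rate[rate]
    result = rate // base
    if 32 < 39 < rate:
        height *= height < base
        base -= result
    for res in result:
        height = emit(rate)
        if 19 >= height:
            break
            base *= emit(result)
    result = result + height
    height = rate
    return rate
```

8

Transformed code:
def step(height, rate, result, base):
    record(11)
    base += result % 12
    if 19 > height:
        raise ValueError(height)
    else:
        base -= rate[rate]
    result = rate // base
    if 32 < 39 and 39 < rate:
        height *= height < base
        base -= result
    for res in result:
        height = emit(rate)
        if 19 >= height:
            break
    result = result + height
    height = rate
    return rate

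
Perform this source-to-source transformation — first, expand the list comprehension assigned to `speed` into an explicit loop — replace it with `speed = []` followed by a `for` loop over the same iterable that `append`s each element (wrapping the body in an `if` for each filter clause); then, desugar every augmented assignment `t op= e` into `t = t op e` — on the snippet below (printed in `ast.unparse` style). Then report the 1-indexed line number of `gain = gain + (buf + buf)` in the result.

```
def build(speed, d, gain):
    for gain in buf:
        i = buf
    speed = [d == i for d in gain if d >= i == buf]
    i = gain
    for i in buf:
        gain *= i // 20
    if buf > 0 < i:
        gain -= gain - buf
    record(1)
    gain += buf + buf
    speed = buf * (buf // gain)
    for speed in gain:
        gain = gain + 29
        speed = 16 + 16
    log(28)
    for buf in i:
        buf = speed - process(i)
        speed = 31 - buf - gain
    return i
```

14

Transformed code:
def build(speed, d, gain):
    for gain in buf:
        i = buf
    speed = []
    for d in gain:
        if d >= i == buf:
            speed.append(d == i)
    i = gain
    for i in buf:
        gain = gain * (i // 20)
    if buf > 0 < i:
        gain = gain - (gain - buf)
    record(1)
    gain = gain + (buf + buf)
    speed = buf * (buf // gain)
    for speed in gain:
        gain = gain + 29
        speed = 16 + 16
    log(28)
    for buf in i:
        buf = speed - process(i)
        speed = 31 - buf - gain
    return i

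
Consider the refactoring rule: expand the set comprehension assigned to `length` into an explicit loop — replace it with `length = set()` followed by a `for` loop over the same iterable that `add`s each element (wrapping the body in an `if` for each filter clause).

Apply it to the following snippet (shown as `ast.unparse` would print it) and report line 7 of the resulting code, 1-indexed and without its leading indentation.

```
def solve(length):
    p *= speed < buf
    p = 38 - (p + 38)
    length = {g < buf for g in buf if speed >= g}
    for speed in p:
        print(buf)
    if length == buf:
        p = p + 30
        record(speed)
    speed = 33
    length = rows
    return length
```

Transformed code:
def solve(length):
    p *= speed < buf
    p = 38 - (p + 38)
    length = set()
    for g in buf:
        if speed >= g:
            length.add(g < buf)
    for speed in p:
        print(buf)
    if length == buf:
        p = p + 30
        record(speed)
    speed = 33
    length = rows
    return length

length.add(g < buf)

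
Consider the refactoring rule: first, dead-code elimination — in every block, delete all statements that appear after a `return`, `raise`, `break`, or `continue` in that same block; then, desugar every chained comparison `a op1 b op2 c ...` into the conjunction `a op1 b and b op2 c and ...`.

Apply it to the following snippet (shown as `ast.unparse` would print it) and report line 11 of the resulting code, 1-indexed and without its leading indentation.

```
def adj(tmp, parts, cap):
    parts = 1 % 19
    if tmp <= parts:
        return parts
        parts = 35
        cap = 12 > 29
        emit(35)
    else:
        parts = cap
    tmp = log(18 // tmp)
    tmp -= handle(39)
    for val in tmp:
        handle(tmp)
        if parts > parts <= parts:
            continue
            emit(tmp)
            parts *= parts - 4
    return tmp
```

if parts > parts and parts <= parts:

Transformed code:
def adj(tmp, parts, cap):
    parts = 1 % 19
    if tmp <= parts:
        return parts
    else:
        parts = cap
    tmp = log(18 // tmp)
    tmp -= handle(39)
    for val in tmp:
        handle(tmp)
        if parts > parts and parts <= parts:
            continue
    return tmp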